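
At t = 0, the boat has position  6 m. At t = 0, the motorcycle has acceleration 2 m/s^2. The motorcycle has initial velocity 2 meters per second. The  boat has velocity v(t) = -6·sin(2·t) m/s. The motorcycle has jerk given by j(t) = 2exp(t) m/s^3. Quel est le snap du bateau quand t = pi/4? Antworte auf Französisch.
Nous devons dériver notre équation de la vitesse v(t) = -6·sin(2·t) 3 fois. La dérivée de la vitesse donne l'accélération: a(t) = -12·cos(2·t). En prenant d/dt de a(t), nous trouvons j(t) = 24·sin(2·t). En prenant d/dt de j(t), nous trouvons s(t) = 48·cos(2·t). Nous avons le snap s(t) = 48·cos(2·t). En substituant t = pi/4: s(pi/4) = 0.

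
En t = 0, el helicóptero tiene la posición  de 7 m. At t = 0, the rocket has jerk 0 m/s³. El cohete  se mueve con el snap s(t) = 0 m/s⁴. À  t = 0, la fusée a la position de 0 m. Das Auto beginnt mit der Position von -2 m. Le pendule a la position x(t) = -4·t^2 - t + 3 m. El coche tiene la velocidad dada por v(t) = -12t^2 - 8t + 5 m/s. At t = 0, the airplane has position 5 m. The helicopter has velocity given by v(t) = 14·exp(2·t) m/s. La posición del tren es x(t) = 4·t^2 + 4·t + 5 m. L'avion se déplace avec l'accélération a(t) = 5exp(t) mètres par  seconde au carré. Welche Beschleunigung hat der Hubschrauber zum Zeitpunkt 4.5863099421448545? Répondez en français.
En partant de la vitesse v(t) = 14·exp(2·t), nous prenons 1 dérivée. En dérivant la vitesse, nous obtenons l'accélération: a(t) = 28·exp(2·t). Nous avons l'accélération a(t) = 28·exp(2·t). En substituant t = 4.5863099421448545: a(4.5863099421448545) = 269634.979214461.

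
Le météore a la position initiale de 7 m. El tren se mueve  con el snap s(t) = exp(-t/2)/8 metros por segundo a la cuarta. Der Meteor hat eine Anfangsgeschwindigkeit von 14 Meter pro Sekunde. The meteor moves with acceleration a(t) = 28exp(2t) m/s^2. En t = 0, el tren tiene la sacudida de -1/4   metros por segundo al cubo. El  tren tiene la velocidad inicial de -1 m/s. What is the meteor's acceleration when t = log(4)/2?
We have acceleration a(t) = 28·exp(2·t). Substituting t = log(4)/2: a(log(4)/2) = 112.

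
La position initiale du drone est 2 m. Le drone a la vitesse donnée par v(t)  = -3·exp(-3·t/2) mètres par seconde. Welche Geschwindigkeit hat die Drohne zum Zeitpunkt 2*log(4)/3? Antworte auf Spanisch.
Usando v(t) = -3·exp(-3·t/2) y sustituyendo t = 2*log(4)/3, encontramos v = -3/4.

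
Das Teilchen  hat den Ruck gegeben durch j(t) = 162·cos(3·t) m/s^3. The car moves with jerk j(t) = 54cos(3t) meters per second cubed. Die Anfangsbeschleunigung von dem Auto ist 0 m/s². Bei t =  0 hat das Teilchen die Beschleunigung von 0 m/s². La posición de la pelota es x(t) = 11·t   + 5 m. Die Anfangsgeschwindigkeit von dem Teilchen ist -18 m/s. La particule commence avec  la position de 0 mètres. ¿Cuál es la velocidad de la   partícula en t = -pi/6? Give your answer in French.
Nous devons trouver l'intégrale de notre équation du jerk j(t) = 162·cos(3·t) 2 fois. L'intégrale du jerk, avec a(0) = 0, donne l'accélération: a(t) = 54·sin(3·t). En intégrant l'accélération et en utilisant la condition initiale v(0) = -18, nous obtenons v(t) = -18·cos(3·t). En utilisant v(t) = -18·cos(3·t) et en substituant t = -pi/6, nous trouvons v = 0.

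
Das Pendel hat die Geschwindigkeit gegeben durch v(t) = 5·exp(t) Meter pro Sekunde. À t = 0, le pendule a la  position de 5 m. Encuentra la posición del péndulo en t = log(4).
Para resolver esto, necesitamos tomar 1 integral de nuestra ecuación de la velocidad v(t) = 5·exp(t). Tomando ∫v(t)dt y aplicando x(0) = 5, encontramos x(t) = 5·exp(t). Usando x(t) = 5·exp(t) y sustituyendo t = log(4), encontramos x = 20.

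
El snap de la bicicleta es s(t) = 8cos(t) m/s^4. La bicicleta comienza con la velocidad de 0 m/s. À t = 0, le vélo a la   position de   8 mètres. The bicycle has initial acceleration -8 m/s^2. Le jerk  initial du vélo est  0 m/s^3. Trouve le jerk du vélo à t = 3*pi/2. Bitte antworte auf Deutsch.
Ausgehend von dem Snap s(t) = 8·cos(t), nehmen wir 1 Integral. Die Stammfunktion von dem Snap ist der Ruck. Mit j(0) = 0 erhalten wir j(t) = 8·sin(t). Mit j(t) = 8·sin(t) und Einsetzen von t = 3*pi/2, finden wir j = -8.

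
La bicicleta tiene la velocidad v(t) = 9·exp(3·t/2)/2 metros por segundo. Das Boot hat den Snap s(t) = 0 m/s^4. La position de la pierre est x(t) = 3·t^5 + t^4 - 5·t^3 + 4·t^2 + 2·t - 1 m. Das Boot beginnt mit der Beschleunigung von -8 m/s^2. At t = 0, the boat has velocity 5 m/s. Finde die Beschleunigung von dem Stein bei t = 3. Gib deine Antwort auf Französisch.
En partant de la position x(t) = 3·t^5 + t^4 - 5·t^3 + 4·t^2 + 2·t - 1, nous prenons 2 dérivées. En prenant d/dt de x(t), nous trouvons v(t) = 15·t^4 + 4·t^3 - 15·t^2 + 8·t + 2. En prenant d/dt de v(t), nous trouvons a(t) = 60·t^3 + 12·t^2 - 30·t + 8. De l'équation de l'accélération a(t) = 60·t^3 + 12·t^2 - 30·t + 8, nous substituons t = 3 pour obtenir a = 1646.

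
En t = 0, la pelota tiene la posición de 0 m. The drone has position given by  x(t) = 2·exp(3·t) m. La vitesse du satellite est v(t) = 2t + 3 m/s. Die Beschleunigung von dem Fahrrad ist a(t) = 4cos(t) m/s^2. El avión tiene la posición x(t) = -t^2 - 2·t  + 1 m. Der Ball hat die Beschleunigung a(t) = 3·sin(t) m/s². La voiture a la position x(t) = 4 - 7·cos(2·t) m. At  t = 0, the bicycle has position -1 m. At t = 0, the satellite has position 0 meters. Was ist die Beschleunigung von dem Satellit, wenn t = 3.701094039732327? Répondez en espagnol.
Partiendo de la velocidad v(t) = 2·t + 3, tomamos 1 derivada. Derivando la velocidad, obtenemos la aceleración: a(t) = 2. De la ecuación de la aceleración a(t) = 2, sustituimos t = 3.701094039732327 para obtener a = 2.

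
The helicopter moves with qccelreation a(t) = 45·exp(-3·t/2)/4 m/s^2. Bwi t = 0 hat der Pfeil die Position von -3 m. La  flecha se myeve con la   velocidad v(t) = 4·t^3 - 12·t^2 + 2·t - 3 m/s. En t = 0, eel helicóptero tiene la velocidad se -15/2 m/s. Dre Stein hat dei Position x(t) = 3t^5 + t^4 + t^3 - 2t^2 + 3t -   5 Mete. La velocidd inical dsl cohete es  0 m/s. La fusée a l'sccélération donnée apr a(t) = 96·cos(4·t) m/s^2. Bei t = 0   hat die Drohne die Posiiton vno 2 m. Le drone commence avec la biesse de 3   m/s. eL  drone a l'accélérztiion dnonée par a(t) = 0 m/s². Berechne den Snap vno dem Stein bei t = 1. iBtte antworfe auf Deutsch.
Ausgehend von der Position x(t) = 3·t^5 + t^4 + t^3 - 2·t^2 + 3·t - 5, nehmen wir 4 Ableitungen. Durch Ableiten von der Position erhalten wir die Geschwindigkeit: v(t) = 15·t^4 + 4·t^3 + 3·t^2 - 4·t + 3. Die Ableitung von der Geschwindigkeit ergibt die Beschleunigung: a(t) = 60·t^3 + 12·t^2 + 6·t - 4. Die Ableitung von der Beschleunigung ergibt den Ruck: j(t) = 180·t^2 + 24·t + 6. Durch Ableiten von dem Ruck erhalten wir den Snap: s(t) = 360·t + 24. Mit s(t) = 360·t + 24 und Einsetzen von t = 1, finden wir s = 384.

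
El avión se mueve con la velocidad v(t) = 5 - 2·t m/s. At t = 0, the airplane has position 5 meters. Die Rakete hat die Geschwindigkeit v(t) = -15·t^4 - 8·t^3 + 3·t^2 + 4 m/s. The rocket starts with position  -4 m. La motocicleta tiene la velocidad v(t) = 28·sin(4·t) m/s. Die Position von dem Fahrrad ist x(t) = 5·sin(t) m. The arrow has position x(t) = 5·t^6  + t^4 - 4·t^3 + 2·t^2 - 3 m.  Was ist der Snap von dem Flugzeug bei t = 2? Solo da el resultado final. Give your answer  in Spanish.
En t = 2, s = 0.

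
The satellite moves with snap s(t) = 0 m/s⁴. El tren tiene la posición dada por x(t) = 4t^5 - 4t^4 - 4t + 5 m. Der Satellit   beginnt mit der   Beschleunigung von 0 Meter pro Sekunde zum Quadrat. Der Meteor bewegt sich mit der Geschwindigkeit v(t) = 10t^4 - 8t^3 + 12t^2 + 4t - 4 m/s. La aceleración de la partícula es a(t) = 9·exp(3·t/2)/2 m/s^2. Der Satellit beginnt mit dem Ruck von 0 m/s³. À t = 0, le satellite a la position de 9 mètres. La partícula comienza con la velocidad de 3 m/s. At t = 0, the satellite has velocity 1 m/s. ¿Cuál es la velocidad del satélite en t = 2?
Necesitamos integrar nuestra ecuación del snap s(t) = 0 3 veces. La antiderivada del snap es la sacudida. Usando j(0) = 0, obtenemos j(t) = 0. La antiderivada de la sacudida es la aceleración. Usando a(0) = 0, obtenemos a(t) = 0. Integrando la aceleración y usando la condición inicial v(0) = 1, obtenemos v(t) = 1. Tenemos la velocidad v(t) = 1. Sustituyendo t = 2: v(2) = 1.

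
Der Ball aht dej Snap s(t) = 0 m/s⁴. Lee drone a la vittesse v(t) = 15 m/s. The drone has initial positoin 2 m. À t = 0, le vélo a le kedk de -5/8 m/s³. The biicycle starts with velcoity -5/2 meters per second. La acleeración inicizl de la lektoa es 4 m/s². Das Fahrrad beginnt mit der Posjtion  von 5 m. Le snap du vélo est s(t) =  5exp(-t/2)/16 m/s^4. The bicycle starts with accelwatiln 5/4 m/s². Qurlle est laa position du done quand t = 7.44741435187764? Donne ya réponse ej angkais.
To solve this, we need to take 1 integral of our velocity equation v(t) = 15. Finding the antiderivative of v(t) and using x(0) = 2: x(t) = 15·t + 2. We have position x(t) = 15·t + 2. Substituting t = 7.44741435187764: x(7.44741435187764) = 113.711215278165.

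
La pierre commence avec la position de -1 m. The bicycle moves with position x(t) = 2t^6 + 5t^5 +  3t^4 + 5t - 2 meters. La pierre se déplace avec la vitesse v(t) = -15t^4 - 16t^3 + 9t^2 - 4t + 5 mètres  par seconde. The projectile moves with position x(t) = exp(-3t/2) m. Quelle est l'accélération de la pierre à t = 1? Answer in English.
Starting from velocity v(t) = -15·t^4 - 16·t^3 + 9·t^2 - 4·t + 5, we take 1 derivative. The derivative of velocity gives acceleration: a(t) = -60·t^3 - 48·t^2 + 18·t - 4. Using a(t) = -60·t^3 - 48·t^2 + 18·t - 4 and substituting t = 1, we find a = -94.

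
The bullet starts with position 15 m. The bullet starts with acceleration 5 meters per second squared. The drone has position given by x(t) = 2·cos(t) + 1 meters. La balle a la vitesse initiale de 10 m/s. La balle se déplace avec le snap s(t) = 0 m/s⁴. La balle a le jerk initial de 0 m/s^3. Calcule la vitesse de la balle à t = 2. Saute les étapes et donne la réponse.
v(2) = 20.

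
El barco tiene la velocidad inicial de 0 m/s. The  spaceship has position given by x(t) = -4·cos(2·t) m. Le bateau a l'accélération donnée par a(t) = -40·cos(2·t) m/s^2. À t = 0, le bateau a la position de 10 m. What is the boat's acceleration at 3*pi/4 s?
Using a(t) = -40·cos(2·t) and substituting t = 3*pi/4, we find a = 0.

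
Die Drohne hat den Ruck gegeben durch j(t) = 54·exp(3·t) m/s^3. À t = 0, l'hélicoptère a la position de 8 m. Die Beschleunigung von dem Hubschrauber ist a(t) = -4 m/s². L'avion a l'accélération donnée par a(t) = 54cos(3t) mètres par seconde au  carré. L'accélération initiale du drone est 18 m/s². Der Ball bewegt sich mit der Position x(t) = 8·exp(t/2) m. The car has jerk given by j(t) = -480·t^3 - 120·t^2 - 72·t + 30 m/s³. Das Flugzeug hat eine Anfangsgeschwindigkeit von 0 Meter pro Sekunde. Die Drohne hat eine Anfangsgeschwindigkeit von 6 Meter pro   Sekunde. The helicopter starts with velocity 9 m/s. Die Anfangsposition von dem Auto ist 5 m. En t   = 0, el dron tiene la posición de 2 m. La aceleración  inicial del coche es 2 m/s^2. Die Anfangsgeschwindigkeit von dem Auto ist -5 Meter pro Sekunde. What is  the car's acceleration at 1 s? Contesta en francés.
Nous devons intégrer notre équation du jerk j(t) = -480·t^3 - 120·t^2 - 72·t + 30 1 fois. En intégrant le jerk et en utilisant la condition initiale a(0) = 2, nous obtenons a(t) = -120·t^4 - 40·t^3 - 36·t^2 + 30·t + 2. De l'équation de l'accélération a(t) = -120·t^4 - 40·t^3 - 36·t^2 + 30·t + 2, nous substituons t = 1 pour obtenir a = -164.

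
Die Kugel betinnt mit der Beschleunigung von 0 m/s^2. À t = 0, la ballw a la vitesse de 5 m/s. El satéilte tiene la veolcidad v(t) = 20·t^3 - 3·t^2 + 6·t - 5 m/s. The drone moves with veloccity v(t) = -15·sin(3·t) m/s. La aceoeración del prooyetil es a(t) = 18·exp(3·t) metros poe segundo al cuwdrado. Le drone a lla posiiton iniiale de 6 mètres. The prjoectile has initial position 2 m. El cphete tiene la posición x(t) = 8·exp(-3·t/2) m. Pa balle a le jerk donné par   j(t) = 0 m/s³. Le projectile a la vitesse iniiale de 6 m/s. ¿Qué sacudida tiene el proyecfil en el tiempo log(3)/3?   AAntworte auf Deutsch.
Wir müssen unsere Gleichung für die Beschleunigung a(t) = 18·exp(3·t) 1-mal ableiten. Durch Ableiten von der Beschleunigung erhalten wir den Ruck: j(t) = 54·exp(3·t). Wir haben den Ruck j(t) = 54·exp(3·t). Durch Einsetzen von t = log(3)/3: j(log(3)/3) = 162.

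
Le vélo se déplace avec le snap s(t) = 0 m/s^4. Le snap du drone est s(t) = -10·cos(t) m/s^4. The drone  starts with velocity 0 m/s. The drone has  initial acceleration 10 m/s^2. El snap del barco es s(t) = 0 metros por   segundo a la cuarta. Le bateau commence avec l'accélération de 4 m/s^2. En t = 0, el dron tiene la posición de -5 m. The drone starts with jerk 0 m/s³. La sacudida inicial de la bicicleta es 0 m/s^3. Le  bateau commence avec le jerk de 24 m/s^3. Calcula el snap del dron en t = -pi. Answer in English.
Using s(t) = -10·cos(t) and substituting t = -pi, we find s = 10.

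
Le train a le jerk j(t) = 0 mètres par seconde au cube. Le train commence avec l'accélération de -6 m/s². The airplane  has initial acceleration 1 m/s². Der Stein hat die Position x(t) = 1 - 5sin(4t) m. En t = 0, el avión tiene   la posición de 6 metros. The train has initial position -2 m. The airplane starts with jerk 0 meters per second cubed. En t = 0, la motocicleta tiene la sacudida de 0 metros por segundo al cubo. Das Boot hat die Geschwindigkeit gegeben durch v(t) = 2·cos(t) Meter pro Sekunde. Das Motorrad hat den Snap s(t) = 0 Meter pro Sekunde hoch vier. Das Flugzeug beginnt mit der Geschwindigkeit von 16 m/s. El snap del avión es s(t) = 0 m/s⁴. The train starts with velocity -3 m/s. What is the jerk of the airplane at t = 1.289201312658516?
To solve this, we need to take 1 antiderivative of our snap equation s(t) = 0. Finding the integral of s(t) and using j(0) = 0: j(t) = 0. Using j(t) = 0 and substituting t = 1.289201312658516, we find j = 0.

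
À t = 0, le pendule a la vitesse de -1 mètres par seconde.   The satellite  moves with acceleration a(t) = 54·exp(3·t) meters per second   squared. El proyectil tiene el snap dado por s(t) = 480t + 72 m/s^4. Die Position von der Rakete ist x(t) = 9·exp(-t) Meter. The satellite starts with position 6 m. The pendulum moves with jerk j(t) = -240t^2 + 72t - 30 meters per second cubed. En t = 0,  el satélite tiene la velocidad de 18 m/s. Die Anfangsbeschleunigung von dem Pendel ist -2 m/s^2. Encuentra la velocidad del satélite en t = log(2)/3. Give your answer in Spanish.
Necesitamos integrar nuestra ecuación de la aceleración a(t) = 54·exp(3·t) 1 vez. La integral de la aceleración, con v(0) = 18, da la velocidad: v(t) = 18·exp(3·t). Usando v(t) = 18·exp(3·t) y sustituyendo t = log(2)/3, encontramos v = 36.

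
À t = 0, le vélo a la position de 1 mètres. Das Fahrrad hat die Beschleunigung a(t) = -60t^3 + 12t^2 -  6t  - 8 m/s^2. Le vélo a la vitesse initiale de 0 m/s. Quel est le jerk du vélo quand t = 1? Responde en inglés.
To solve this, we need to take 1 derivative of our acceleration equation a(t) = -60·t^3 + 12·t^2 - 6·t - 8. Taking d/dt of a(t), we find j(t) = -180·t^2 + 24·t - 6. Using j(t) = -180·t^2 + 24·t - 6 and substituting t = 1, we find j = -162.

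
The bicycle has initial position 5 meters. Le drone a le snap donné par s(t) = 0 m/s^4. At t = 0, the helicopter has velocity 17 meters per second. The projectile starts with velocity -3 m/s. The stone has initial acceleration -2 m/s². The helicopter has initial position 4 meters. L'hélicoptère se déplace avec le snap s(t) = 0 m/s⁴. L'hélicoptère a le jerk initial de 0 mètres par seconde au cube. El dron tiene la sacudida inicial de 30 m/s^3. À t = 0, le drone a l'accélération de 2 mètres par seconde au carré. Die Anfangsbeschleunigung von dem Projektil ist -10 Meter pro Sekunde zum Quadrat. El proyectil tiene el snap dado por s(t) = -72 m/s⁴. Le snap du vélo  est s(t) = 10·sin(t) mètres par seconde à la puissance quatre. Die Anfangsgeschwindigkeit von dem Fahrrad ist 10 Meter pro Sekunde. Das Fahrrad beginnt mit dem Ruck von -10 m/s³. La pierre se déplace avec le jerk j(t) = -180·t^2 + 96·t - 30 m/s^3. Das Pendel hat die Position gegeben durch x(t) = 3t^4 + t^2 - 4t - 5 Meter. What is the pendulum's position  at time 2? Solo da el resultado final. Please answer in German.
Bei t = 2, x = 39.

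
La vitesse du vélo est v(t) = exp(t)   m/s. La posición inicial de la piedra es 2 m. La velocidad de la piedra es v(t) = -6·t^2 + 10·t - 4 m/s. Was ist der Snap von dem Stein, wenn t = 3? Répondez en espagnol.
Partiendo de la velocidad v(t) = -6·t^2 + 10·t - 4, tomamos 3 derivadas. Derivando la velocidad, obtenemos la aceleración: a(t) = 10 - 12·t. Tomando d/dt de a(t), encontramos j(t) = -12. Derivando la sacudida, obtenemos el snap: s(t) = 0. Tenemos el snap s(t) = 0. Sustituyendo t = 3: s(3) = 0.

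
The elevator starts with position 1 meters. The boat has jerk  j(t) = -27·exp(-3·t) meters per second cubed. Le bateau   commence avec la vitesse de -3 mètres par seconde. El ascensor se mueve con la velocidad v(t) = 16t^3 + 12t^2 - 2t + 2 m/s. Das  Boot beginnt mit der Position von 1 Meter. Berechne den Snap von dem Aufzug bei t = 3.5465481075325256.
Ausgehend von der Geschwindigkeit v(t) = 16·t^3 + 12·t^2 - 2·t + 2, nehmen wir 3 Ableitungen. Die Ableitung von der Geschwindigkeit ergibt die Beschleunigung: a(t) = 48·t^2 + 24·t - 2. Durch Ableiten von der Beschleunigung erhalten wir den Ruck: j(t) = 96·t + 24. Die Ableitung von dem Ruck ergibt den Snap: s(t) = 96. Mit s(t) = 96 und Einsetzen von t = 3.5465481075325256, finden wir s = 96.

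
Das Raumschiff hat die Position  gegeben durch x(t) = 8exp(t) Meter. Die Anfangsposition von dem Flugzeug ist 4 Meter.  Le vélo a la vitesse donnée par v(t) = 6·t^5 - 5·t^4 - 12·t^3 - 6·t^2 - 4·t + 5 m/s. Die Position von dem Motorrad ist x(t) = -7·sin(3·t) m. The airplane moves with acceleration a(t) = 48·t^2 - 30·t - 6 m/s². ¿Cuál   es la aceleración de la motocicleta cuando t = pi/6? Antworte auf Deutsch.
Ausgehend von der Position x(t) = -7·sin(3·t), nehmen wir 2 Ableitungen. Die Ableitung von der Position ergibt die Geschwindigkeit: v(t) = -21·cos(3·t). Mit d/dt von v(t) finden wir a(t) = 63·sin(3·t). Aus der Gleichung für die Beschleunigung a(t) = 63·sin(3·t), setzen wir t = pi/6 ein und erhalten a = 63.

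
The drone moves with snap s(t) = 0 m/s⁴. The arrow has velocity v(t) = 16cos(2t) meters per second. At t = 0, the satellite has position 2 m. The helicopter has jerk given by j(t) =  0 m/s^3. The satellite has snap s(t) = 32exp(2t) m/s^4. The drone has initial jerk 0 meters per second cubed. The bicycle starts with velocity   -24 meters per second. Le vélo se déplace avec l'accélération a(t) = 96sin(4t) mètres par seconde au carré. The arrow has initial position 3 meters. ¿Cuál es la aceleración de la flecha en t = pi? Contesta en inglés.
We must differentiate our velocity equation v(t) = 16·cos(2·t) 1 time. Taking d/dt of v(t), we find a(t) = -32·sin(2·t). From the given acceleration equation a(t) = -32·sin(2·t), we substitute t = pi to get a = 0.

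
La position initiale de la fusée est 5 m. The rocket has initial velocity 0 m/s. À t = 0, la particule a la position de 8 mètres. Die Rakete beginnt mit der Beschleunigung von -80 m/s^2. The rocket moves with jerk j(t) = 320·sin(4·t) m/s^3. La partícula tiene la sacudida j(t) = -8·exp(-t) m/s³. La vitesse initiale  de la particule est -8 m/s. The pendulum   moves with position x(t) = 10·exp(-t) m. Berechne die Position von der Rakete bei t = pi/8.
Um dies zu lösen, müssen wir 3 Integrale unserer Gleichung für den Ruck j(t) = 320·sin(4·t) finden. Durch Integration von dem Ruck und Verwendung der Anfangsbedingung a(0) = -80, erhalten wir a(t) = -80·cos(4·t). Das Integral von der Beschleunigung, mit v(0) = 0, ergibt die Geschwindigkeit: v(t) = -20·sin(4·t). Mit ∫v(t)dt und Anwendung von x(0) = 5, finden wir x(t) = 5·cos(4·t). Wir haben die Position x(t) = 5·cos(4·t). Durch Einsetzen von t = pi/8: x(pi/8) = 0.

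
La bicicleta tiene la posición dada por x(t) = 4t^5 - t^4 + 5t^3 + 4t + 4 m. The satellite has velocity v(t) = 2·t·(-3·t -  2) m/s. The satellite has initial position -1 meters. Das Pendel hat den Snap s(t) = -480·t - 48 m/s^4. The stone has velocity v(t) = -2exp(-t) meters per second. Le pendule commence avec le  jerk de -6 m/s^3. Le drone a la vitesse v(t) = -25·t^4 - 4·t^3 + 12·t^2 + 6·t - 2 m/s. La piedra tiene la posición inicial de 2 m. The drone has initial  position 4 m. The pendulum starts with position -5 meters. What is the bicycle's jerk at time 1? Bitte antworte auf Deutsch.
Um dies zu lösen, müssen wir 3 Ableitungen unserer Gleichung für die Position x(t) = 4·t^5 - t^4 + 5·t^3 + 4·t + 4 nehmen. Mit d/dt von x(t) finden wir v(t) = 20·t^4 - 4·t^3 + 15·t^2 + 4. Mit d/dt von v(t) finden wir a(t) = 80·t^3 - 12·t^2 + 30·t. Die Ableitung von der Beschleunigung ergibt den Ruck: j(t) = 240·t^2 - 24·t + 30. Wir haben den Ruck j(t) = 240·t^2 - 24·t + 30. Durch Einsetzen von t = 1: j(1) = 246.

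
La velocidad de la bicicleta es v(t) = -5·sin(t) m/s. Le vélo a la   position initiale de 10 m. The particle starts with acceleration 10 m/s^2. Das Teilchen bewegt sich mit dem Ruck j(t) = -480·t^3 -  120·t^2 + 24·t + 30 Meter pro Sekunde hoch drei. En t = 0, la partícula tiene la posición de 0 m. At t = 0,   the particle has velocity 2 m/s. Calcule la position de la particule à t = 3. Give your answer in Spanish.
Para resolver esto, necesitamos tomar 3 antiderivadas de nuestra ecuación de la sacudida j(t) = -480·t^3 - 120·t^2 + 24·t + 30. La integral de la sacudida, con a(0) = 10, da la aceleración: a(t) = -120·t^4 - 40·t^3 + 12·t^2 + 30·t + 10. La integral de la aceleración, con v(0) = 2, da la velocidad: v(t) = -24·t^5 - 10·t^4 + 4·t^3 + 15·t^2 + 10·t + 2. La integral de la velocidad es la posición. Usando x(0) = 0, obtenemos x(t) = -4·t^6 - 2·t^5 + t^4 + 5·t^3 + 5·t^2 + 2·t. De la ecuación de la posición x(t) = -4·t^6 - 2·t^5 + t^4 + 5·t^3 + 5·t^2 + 2·t, sustituimos t = 3 para obtener x = -3135.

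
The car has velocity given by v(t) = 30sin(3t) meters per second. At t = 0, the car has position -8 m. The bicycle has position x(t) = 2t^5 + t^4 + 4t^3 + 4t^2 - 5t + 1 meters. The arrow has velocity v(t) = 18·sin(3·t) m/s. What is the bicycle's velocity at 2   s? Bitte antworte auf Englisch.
To solve this, we need to take 1 derivative of our position equation x(t) = 2·t^5 + t^4 + 4·t^3 + 4·t^2 - 5·t + 1. The derivative of position gives velocity: v(t) = 10·t^4 + 4·t^3 + 12·t^2 + 8·t - 5. From the given velocity equation v(t) = 10·t^4 + 4·t^3 + 12·t^2 + 8·t - 5, we substitute t = 2 to get v = 251.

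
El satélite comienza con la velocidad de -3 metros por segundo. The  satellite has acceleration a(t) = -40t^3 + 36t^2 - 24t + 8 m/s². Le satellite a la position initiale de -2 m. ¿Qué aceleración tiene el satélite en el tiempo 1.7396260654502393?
Usando a(t) = -40·t^3 + 36·t^2 - 24·t + 8 y sustituyendo t = 1.7396260654502393, encontramos a = -135.389401342079.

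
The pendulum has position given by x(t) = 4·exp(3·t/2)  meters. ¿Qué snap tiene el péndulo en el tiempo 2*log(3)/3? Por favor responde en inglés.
Starting from position x(t) = 4·exp(3·t/2), we take 4 derivatives. Taking d/dt of x(t), we find v(t) = 6·exp(3·t/2). Differentiating velocity, we get acceleration: a(t) = 9·exp(3·t/2). Differentiating acceleration, we get jerk: j(t) = 27·exp(3·t/2)/2. Taking d/dt of j(t), we find s(t) = 81·exp(3·t/2)/4. Using s(t) = 81·exp(3·t/2)/4 and substituting t = 2*log(3)/3, we find s = 243/4.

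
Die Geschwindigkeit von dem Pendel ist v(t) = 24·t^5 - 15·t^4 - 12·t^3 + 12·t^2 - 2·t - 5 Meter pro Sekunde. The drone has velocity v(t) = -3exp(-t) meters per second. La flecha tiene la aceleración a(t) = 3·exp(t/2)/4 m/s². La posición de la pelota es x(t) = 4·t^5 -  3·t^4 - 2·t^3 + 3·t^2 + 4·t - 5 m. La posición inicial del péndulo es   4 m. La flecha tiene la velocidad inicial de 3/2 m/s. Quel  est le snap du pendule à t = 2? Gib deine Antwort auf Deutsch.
Wir müssen unsere Gleichung für die Geschwindigkeit v(t) = 24·t^5 - 15·t^4 - 12·t^3 + 12·t^2 - 2·t - 5 3-mal ableiten. Durch Ableiten von der Geschwindigkeit erhalten wir die Beschleunigung: a(t) = 120·t^4 - 60·t^3 - 36·t^2 + 24·t - 2. Die Ableitung von der Beschleunigung ergibt den Ruck: j(t) = 480·t^3 - 180·t^2 - 72·t + 24. Durch Ableiten von dem Ruck erhalten wir den Snap: s(t) = 1440·t^2 - 360·t - 72. Wir haben den Snap s(t) = 1440·t^2 - 360·t - 72. Durch Einsetzen von t = 2: s(2) = 4968.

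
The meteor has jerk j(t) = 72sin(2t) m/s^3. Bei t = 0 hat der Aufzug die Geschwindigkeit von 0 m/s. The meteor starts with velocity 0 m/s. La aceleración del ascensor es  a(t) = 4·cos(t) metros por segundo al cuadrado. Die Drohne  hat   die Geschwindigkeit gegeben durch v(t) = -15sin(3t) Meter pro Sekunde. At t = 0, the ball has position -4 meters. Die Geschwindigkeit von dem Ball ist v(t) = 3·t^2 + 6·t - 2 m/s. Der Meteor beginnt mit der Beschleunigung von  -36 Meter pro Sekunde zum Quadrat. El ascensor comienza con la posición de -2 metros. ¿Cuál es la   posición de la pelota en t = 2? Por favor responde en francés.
Nous devons trouver la primitive de notre équation de la vitesse v(t) = 3·t^2 + 6·t - 2 1 fois. La primitive de la vitesse, avec x(0) = -4, donne la position: x(t) = t^3 + 3·t^2 - 2·t - 4. En utilisant x(t) = t^3 + 3·t^2 - 2·t - 4 et en substituant t = 2, nous trouvons x = 12.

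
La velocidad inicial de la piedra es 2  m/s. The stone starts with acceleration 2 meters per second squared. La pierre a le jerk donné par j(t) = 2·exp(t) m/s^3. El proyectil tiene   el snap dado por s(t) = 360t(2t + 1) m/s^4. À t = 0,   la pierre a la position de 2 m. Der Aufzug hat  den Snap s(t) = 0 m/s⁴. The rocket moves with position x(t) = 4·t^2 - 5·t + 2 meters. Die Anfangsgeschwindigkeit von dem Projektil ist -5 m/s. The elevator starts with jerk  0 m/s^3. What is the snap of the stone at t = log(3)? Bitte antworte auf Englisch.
Starting from jerk j(t) = 2·exp(t), we take 1 derivative. Taking d/dt of j(t), we find s(t) = 2·exp(t). Using s(t) = 2·exp(t) and substituting t = log(3), we find s = 6.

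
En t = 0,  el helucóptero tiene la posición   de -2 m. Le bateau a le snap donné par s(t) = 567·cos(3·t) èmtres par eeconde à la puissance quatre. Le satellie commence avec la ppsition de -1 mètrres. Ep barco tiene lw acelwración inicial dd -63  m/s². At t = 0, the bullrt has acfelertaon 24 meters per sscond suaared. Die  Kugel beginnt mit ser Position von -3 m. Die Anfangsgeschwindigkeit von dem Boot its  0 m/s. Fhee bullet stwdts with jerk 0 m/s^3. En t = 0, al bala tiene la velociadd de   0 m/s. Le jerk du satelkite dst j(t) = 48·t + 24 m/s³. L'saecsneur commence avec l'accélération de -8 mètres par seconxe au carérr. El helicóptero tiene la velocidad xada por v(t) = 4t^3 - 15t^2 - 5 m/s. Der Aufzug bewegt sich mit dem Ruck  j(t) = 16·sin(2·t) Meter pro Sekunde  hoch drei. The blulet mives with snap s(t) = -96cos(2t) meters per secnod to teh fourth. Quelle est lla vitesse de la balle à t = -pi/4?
Nous devons trouver la primitive de notre équation du snap s(t) = -96·cos(2·t) 3 fois. La primitive du snap, avec j(0) = 0, donne le jerk: j(t) = -48·sin(2·t). En intégrant le jerk et en utilisant la condition initiale a(0) = 24, nous obtenons a(t) = 24·cos(2·t). La primitive de l'accélération, avec v(0) = 0, donne la vitesse: v(t) = 12·sin(2·t). Nous avons la vitesse v(t) = 12·sin(2·t). En substituant t = -pi/4: v(-pi/4) = -12.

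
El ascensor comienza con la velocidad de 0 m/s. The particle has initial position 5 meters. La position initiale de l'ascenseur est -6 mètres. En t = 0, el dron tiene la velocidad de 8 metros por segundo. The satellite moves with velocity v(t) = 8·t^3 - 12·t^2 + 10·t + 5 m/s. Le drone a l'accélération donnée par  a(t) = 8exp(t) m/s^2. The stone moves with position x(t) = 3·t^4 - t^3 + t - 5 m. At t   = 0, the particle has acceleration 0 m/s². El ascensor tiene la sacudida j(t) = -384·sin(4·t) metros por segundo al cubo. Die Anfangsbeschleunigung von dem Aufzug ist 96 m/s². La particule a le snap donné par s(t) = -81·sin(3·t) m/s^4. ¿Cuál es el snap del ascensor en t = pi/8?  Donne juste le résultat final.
En t = pi/8, s = 0.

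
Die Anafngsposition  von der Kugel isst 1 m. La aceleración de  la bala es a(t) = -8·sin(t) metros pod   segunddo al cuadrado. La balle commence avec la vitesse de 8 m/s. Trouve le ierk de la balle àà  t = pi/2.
En partant de l'accélération a(t) = -8·sin(t), nous prenons 1 dérivée. La dérivée de l'accélération donne le jerk: j(t) = -8·cos(t). De l'équation du jerk j(t) = -8·cos(t), nous substituons t = pi/2 pour obtenir j = 0.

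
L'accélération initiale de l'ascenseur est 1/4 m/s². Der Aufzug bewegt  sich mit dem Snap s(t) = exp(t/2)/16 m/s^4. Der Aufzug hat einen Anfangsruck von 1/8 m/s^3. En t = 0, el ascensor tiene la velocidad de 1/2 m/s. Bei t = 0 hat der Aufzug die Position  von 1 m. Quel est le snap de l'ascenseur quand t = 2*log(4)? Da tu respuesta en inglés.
From the given snap equation s(t) = exp(t/2)/16, we substitute t = 2*log(4) to get s = 1/4.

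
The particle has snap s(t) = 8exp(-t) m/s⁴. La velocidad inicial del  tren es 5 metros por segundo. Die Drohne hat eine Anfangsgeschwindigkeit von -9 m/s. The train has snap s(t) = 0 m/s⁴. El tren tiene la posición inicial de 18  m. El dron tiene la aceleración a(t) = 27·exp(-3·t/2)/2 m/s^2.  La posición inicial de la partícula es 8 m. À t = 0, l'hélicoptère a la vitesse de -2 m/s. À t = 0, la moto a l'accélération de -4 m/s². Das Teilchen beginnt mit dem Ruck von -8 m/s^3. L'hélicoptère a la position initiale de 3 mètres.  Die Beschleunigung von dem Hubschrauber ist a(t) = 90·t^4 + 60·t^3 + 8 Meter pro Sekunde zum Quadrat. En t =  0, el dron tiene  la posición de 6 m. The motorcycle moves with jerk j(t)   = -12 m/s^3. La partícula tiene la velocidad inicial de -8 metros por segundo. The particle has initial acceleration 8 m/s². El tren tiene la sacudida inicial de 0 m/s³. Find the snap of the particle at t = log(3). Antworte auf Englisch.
We have snap s(t) = 8·exp(-t). Substituting t = log(3): s(log(3)) = 8/3.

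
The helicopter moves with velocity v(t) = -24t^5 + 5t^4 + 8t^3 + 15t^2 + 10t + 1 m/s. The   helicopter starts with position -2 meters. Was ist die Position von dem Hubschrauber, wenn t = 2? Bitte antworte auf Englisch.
We need to integrate our velocity equation v(t) = -24·t^5 + 5·t^4 + 8·t^3 + 15·t^2 + 10·t + 1 1 time. Integrating velocity and using the initial condition x(0) = -2, we get x(t) = -4·t^6 + t^5 + 2·t^4 + 5·t^3 + 5·t^2 + t - 2. We have position x(t) = -4·t^6 + t^5 + 2·t^4 + 5·t^3 + 5·t^2 + t - 2. Substituting t = 2: x(2) = -132.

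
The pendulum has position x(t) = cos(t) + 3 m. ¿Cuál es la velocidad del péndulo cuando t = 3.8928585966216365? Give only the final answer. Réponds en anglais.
The answer is 0.682564489999879.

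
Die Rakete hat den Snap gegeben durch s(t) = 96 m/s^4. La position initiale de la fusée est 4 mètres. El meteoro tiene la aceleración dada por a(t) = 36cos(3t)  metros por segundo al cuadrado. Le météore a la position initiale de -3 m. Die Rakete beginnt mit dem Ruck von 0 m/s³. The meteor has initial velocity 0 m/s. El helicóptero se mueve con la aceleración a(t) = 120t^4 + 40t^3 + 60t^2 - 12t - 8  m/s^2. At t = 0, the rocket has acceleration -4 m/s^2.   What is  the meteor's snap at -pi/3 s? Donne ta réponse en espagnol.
Partiendo de la aceleración a(t) = 36·cos(3·t), tomamos 2 derivadas. Derivando la aceleración, obtenemos la sacudida: j(t) = -108·sin(3·t). La derivada de la sacudida da el snap: s(t) = -324·cos(3·t). Usando s(t) = -324·cos(3·t) y sustituyendo t = -pi/3, encontramos s = 324.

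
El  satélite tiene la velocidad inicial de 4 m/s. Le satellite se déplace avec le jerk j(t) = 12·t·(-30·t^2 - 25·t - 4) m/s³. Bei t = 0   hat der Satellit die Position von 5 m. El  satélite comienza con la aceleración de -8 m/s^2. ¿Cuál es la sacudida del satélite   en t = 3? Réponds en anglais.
Using j(t) = 12·t·(-30·t^2 - 25·t - 4) and substituting t = 3, we find j = -12564.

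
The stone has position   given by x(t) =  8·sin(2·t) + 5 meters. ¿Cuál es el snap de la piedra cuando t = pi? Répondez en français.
Pour résoudre ceci, nous devons prendre 4 dérivées de notre équation de la position x(t) = 8·sin(2·t) + 5. La dérivée de la position donne la vitesse: v(t) = 16·cos(2·t). La dérivée de la vitesse donne l'accélération: a(t) = -32·sin(2·t). En prenant d/dt de a(t), nous trouvons j(t) = -64·cos(2·t). En prenant d/dt de j(t), nous trouvons s(t) = 128·sin(2·t). En utilisant s(t) = 128·sin(2·t) et en substituant t = pi, nous trouvons s = 0.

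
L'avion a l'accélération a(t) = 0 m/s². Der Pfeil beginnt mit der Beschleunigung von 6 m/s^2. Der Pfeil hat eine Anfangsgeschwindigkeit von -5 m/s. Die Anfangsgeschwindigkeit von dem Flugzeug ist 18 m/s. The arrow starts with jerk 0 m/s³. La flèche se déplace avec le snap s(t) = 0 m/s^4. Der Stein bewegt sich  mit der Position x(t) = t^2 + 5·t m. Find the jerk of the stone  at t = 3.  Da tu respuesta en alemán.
Ausgehend von der Position x(t) = t^2 + 5·t, nehmen wir 3 Ableitungen. Die Ableitung von der Position ergibt die Geschwindigkeit: v(t) = 2·t + 5. Durch Ableiten von der Geschwindigkeit erhalten wir die Beschleunigung: a(t) = 2. Mit d/dt von a(t) finden wir j(t) = 0. Aus der Gleichung für den Ruck j(t) = 0, setzen wir t = 3 ein und erhalten j = 0.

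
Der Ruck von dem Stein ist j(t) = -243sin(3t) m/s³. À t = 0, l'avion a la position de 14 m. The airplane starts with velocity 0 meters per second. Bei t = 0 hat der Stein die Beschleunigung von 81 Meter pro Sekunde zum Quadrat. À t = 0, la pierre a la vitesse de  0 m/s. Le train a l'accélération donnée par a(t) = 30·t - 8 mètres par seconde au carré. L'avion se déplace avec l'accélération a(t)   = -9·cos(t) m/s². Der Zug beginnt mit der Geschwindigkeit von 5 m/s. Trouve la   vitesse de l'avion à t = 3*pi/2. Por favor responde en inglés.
To find the answer, we compute 1 integral of a(t) = -9·cos(t). Taking ∫a(t)dt and applying v(0) = 0, we find v(t) = -9·sin(t). Using v(t) = -9·sin(t) and substituting t = 3*pi/2, we find v = 9.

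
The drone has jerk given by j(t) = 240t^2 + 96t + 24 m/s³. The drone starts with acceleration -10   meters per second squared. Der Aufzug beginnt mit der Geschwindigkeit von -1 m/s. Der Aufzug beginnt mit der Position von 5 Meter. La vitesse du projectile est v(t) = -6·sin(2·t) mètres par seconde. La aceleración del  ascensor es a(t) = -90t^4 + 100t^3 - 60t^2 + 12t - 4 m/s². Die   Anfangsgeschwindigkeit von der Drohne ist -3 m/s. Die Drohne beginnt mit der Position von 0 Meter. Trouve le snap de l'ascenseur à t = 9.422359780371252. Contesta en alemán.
Ausgehend von der Beschleunigung a(t) = -90·t^4 + 100·t^3 - 60·t^2 + 12·t - 4, nehmen wir 2 Ableitungen. Die Ableitung von der Beschleunigung ergibt den Ruck: j(t) = -360·t^3 + 300·t^2 - 120·t + 12. Mit d/dt von j(t) finden wir s(t) = -1080·t^2 + 600·t - 120. Wir haben den Snap s(t) = -1080·t^2 + 600·t - 120. Durch Einsetzen von t = 9.422359780371252: s(9.422359780371252) = -90349.9170689957.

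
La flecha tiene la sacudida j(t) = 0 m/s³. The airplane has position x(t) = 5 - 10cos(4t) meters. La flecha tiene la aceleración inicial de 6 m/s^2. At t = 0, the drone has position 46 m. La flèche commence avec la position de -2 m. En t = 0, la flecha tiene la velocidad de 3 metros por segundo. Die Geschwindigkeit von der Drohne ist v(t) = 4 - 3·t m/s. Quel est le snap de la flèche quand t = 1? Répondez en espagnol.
Para resolver esto, necesitamos tomar 1 derivada de nuestra ecuación de la sacudida j(t) = 0. Derivando la sacudida, obtenemos el snap: s(t) = 0. Usando s(t) = 0 y sustituyendo t = 1, encontramos s = 0.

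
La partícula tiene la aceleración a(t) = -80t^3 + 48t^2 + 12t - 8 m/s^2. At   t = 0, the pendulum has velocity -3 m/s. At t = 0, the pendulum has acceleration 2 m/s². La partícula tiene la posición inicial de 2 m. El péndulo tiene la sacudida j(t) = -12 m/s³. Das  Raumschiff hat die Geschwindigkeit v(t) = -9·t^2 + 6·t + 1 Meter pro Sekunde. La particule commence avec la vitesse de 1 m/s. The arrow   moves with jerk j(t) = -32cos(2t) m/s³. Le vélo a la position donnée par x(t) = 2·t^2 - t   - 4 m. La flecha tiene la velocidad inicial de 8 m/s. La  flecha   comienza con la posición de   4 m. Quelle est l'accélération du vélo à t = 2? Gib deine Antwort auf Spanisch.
Debemos derivar nuestra ecuación de la posición x(t) = 2·t^2 - t - 4 2 veces. Tomando d/dt de x(t), encontramos v(t) = 4·t - 1. Tomando d/dt de v(t), encontramos a(t) = 4. De la ecuación de la aceleración a(t) = 4, sustituimos t = 2 para obtener a = 4.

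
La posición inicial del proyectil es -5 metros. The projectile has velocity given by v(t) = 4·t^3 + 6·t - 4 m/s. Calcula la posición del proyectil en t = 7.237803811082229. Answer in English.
To solve this, we need to take 1 integral of our velocity equation v(t) = 4·t^3 + 6·t - 4. The antiderivative of velocity is position. Using x(0) = -5, we get x(t) = t^4 + 3·t^2 - 4·t - 5. From the given position equation x(t) = t^4 + 3·t^2 - 4·t - 5, we substitute t = 7.237803811082229 to get x = 2867.47865831370.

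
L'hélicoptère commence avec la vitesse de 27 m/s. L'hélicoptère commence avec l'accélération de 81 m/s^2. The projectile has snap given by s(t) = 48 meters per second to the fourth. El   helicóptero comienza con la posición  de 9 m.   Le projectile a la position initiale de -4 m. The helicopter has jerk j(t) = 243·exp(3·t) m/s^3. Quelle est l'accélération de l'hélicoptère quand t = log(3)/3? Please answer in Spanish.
Partiendo de la sacudida j(t) = 243·exp(3·t), tomamos 1 antiderivada. Tomando ∫j(t)dt y aplicando a(0) = 81, encontramos a(t) = 81·exp(3·t). Tenemos la aceleración a(t) = 81·exp(3·t). Sustituyendo t = log(3)/3: a(log(3)/3) = 243.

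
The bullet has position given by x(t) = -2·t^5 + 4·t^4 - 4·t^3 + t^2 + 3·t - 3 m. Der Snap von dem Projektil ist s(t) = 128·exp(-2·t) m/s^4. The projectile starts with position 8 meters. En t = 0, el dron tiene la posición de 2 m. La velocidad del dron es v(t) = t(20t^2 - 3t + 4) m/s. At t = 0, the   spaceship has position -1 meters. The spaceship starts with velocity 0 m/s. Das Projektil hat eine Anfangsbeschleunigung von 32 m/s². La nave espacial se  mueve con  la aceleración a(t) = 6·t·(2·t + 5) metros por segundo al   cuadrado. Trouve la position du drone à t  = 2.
Nous devons trouver la primitive de notre équation de la vitesse v(t) = t·(20·t^2 - 3·t + 4) 1 fois. L'intégrale de la vitesse est la position. En utilisant x(0) = 2, nous obtenons x(t) = 5·t^4 - t^3 + 2·t^2 + 2. De l'équation de la position x(t) = 5·t^4 - t^3 + 2·t^2 + 2, nous substituons t = 2 pour obtenir x = 82.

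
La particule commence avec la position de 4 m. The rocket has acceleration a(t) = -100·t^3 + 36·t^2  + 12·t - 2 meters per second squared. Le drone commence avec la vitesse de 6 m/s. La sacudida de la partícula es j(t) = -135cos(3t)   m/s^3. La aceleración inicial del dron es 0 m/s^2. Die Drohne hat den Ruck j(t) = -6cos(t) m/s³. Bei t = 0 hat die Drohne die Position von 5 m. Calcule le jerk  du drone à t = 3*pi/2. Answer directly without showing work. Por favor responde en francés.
Le jerk à t = 3*pi/2 est j = 0.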